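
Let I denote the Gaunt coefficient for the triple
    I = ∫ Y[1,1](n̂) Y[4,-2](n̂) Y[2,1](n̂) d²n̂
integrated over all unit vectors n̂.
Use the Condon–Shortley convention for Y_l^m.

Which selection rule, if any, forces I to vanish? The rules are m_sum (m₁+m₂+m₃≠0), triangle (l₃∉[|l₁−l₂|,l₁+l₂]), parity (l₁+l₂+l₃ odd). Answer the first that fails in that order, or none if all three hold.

triangle

Σmᵢ = 0  ✓
l₃∈[|l₁−l₂|,l₁+l₂]=[3,5], have l₃=2  ✗
Σlᵢ = 7 ⇒ odd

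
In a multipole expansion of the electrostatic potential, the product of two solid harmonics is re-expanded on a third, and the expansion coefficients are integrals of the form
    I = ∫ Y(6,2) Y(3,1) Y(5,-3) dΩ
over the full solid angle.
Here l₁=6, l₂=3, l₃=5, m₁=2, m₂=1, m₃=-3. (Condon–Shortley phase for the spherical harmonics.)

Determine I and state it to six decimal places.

Rules hold: Σm=0, L=14 even, 3≤5≤9.
N = 13·7·11 = 1001
Δ = 4!·8!·2!/15! = 1/675675
Racah Σ t=1..3: t=1:−1/8640 t=2:+1/2304 t=3:−1/8640 = 7/34560
⇒ 3j(6 3 5; 0 0 0)² = 7/429, sgn -1
Racah Σ t=2..4: t=2:+1/11520 t=3:−1/30240 t=4:+1/1935360 = 1/18432
⇒ 3j(6 3 5; 2 1 -3)² = 7/429, sgn +1
4πI² = N·(3j₀)²·(3jₘ)² = 343/1287
I = -1·√(0.266511/4π) = -0.14563067

-0.145631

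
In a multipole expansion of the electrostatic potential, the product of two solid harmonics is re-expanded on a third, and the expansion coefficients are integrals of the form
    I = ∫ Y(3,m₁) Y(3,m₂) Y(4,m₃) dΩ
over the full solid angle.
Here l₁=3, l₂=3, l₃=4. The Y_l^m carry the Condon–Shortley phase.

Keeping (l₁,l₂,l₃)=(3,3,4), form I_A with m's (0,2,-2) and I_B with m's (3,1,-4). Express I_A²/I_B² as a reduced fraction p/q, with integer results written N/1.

Shared (l₁,l₂,l₃)=(3,3,4): N and (l;000)² cancel in I_A²/I_B².
A: Δ = 2!·4!·4!/11! = 1/34650; Racah Σ t=1..2: t=1:−1/96 t=2:+1/72 = 1/288; ⇒ 3j(3 3 4; 0 2 -2)² = 1/462, sgn +1
B: Δ = 2!·4!·4!/11! = 1/34650; Racah Σ t=0..0: t=0:+1/1152 = 1/1152; ⇒ 3j(3 3 4; 3 1 -4)² = 1/33, sgn +1
I_A²/I_B² = (1/462)/(1/33) = 1/14

1/14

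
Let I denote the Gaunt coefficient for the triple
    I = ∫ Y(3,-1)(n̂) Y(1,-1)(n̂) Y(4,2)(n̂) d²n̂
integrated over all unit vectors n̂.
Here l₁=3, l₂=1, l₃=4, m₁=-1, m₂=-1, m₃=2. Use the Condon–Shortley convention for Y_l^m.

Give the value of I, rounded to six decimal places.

m-sum 0 ✓  L=8 even ✓  2≤4≤4 ✓
Π(2lᵢ+1) = 7×3×9 = 189
triangle coeff Δ(3,1,4) = 1/252
Σ_t [0,0]: t=0:+1/36 = 1/36
(3j)²=4/63 [(3 1 4; 0 0 0)], sign=+1
Σ_t [0,0]: t=0:+1/96 = 1/96
(3j)²=5/84 [(3 1 4; -1 -1 2)], sign=+1
⇒ 4πI² = 5/7
I = (+1)√(5/7/(4π)) = 0.23841361

0.238414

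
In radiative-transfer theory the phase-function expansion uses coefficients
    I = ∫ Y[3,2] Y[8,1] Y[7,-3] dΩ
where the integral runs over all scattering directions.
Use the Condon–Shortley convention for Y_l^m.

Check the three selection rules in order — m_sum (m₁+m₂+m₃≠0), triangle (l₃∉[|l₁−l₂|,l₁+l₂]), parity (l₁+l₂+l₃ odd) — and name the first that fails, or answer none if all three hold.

Σmᵢ = 0  ✓
l₃∈[|l₁−l₂|,l₁+l₂]=[5,11], have l₃=7  ✓
Σlᵢ = 18 ⇒ even  ✓

none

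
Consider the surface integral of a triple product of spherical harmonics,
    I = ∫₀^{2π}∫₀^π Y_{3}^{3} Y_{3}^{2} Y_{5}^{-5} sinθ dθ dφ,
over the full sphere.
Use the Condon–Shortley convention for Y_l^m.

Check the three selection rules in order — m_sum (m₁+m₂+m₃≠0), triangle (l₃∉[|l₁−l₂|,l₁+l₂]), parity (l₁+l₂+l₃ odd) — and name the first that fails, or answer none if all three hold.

Σmᵢ = 0  ✓
l₃∈[|l₁−l₂|,l₁+l₂]=[0,6], have l₃=5  ✓
Σlᵢ = 11 ⇒ odd  ✗

parity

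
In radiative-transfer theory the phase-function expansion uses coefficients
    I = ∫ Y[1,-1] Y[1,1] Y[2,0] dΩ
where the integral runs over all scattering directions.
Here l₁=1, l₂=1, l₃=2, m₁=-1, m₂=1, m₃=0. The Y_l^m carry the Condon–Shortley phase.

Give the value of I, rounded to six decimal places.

m-sum 0 ✓  L=4 even ✓  0≤2≤2 ✓
Π(2lᵢ+1) = 3×3×5 = 45
triangle coeff Δ(1,1,2) = 1/30
Σ_t [0,0]: t=0:+1/1 = 1/1
(3j)²=2/15 [(1 1 2; 0 0 0)], sign=+1
Σ_t [0,0]: t=0:+1/4 = 1/4
(3j)²=1/30 [(1 1 2; -1 1 0)], sign=+1
⇒ 4πI² = 1/5
I = (+1)√(1/5/(4π)) = 0.12615663

0.126157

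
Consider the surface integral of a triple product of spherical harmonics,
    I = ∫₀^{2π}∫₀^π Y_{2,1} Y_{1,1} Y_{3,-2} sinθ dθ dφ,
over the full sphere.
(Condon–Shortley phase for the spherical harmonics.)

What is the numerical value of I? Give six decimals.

m-sum 0 ✓  L=6 even ✓  1≤3≤3 ✓
Π(2lᵢ+1) = 5×3×7 = 105
triangle coeff Δ(2,1,3) = 1/105
Σ_t [0,0]: t=0:+1/4 = 1/4
(3j)²=3/35 [(2 1 3; 0 0 0)], sign=-1
Σ_t [0,0]: t=0:+1/12 = 1/12
(3j)²=2/21 [(2 1 3; 1 1 -2)], sign=-1
⇒ 4πI² = 6/7
I = (+1)√(6/7/(4π)) = 0.26116903

0.261169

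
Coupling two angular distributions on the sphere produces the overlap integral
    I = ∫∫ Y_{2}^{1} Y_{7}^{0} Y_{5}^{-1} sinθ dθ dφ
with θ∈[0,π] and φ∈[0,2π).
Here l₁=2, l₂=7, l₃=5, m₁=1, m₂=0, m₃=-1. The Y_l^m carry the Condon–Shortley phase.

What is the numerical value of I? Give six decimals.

0.177378

Checks pass: Σm=0; 14 even; l₃=5∈[5,9].
(2·2+1)(2·7+1)(2·5+1) = 825
Δ: 4! 0! 10! / 15! → 1/15015
sum: t=2:+1/57600 = 1/57600
3j²(2 7 5; 0 0 0) = Δ·Π!·Σ² = 21/715  (sign -1)
sum: t=1:−1/103680 = -1/103680
3j²(2 7 5; 1 0 -1) = Δ·Π!·Σ² = 7/429  (sign -1)
combine: 4πI² = 825·21/715·7/429 = 735/1859
take √, sign +1: I = 0.17737771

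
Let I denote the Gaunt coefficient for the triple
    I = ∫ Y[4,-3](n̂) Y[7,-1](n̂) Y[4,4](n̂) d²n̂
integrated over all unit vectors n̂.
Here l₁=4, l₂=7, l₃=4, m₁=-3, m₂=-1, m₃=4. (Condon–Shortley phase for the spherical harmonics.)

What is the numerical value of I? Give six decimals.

0.000000

Σlᵢ=15 odd — θ-integrand is odd under cosθ→−cosθ; I=0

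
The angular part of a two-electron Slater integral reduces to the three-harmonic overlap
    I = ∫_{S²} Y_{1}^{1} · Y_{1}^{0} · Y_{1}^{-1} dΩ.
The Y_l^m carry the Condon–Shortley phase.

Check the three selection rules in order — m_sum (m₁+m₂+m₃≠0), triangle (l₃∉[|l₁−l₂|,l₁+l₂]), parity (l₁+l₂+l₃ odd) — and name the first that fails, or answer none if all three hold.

parity

azimuthal sum: 1 + 0 − 1 = 0  ✓
0 ≤ 1 ≤ 2 (triangle on l)  ✓
L = 1 + 1 + 1 = 3 (odd)  ✗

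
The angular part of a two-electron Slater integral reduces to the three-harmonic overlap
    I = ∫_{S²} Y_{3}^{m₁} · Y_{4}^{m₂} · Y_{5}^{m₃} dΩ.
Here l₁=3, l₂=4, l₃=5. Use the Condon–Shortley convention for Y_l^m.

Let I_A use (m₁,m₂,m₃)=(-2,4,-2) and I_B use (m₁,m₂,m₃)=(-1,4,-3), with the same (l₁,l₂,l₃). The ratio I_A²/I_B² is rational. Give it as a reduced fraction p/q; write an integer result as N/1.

5/12

Same 3,4,5: normalisation and zero-m 3j drop out of the ratio.
A: Δ: 2! 4! 6! / 13! → 1/180180; sum: t=2:+1/8640 = 1/8640; 3j²(3 4 5; -2 4 -2) = Δ·Π!·Σ² = 14/1287  (sign -1)
B: Δ: 2! 4! 6! / 13! → 1/180180; sum: t=2:+1/5760 = 1/5760; 3j²(3 4 5; -1 4 -3) = Δ·Π!·Σ² = 56/2145  (sign +1)
I_A²/I_B² = (14/1287)/(56/2145) = 5/12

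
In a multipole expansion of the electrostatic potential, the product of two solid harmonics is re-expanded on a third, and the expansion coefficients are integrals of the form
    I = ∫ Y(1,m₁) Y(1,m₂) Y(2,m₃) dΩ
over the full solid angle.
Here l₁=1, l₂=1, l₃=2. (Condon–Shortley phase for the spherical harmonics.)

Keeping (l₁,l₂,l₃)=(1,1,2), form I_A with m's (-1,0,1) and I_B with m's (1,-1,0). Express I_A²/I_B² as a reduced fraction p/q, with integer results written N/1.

3/1

Same 1,1,2: normalisation and zero-m 3j drop out of the ratio.
A: Δ: 0! 2! 2! / 5! → 1/30; sum: t=0:+1/2 = 1/2; 3j²(1 1 2; -1 0 1) = Δ·Π!·Σ² = 1/10  (sign -1)
B: Δ: 0! 2! 2! / 5! → 1/30; sum: t=0:+1/4 = 1/4; 3j²(1 1 2; 1 -1 0) = Δ·Π!·Σ² = 1/30  (sign +1)
I_A²/I_B² = (1/10)/(1/30) = 3/1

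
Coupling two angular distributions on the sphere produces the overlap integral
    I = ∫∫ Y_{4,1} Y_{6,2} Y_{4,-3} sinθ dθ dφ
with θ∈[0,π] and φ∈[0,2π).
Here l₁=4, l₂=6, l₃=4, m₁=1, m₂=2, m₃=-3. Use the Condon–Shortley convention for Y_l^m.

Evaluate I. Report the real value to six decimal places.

Rules hold: Σm=0, L=14 even, 2≤4≤10.
N = 9·13·9 = 1053
Δ = 6!·2!·6!/15! = 1/1261260
Racah Σ t=2..4: t=2:+1/4608 t=3:−1/1296 t=4:+1/4608 = -7/20736
⇒ 3j(4 6 4; 0 0 0)² = 20/1287, sgn -1
Racah Σ t=2..3: t=2:+1/34560 t=3:−1/8640 = -1/11520
⇒ 3j(4 6 4; 1 2 -3)² = 3/143, sgn +1
4πI² = N·(3j₀)²·(3jₘ)² = 540/1573
I = -1·√(0.343293/4π) = -0.16528277

-0.165283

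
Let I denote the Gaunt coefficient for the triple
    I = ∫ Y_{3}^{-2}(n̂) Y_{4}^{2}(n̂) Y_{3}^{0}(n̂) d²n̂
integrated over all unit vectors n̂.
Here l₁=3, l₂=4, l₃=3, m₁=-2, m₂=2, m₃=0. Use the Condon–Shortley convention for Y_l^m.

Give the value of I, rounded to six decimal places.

-0.044418

Checks pass: Σm=0; 10 even; l₃=3∈[1,7].
(2·3+1)(2·4+1)(2·3+1) = 441
Δ: 4! 2! 4! / 11! → 1/34650
sum: t=1:−1/72 t=2:+1/16 t=3:−1/72 = 5/144
3j²(3 4 3; 0 0 0) = Δ·Π!·Σ² = 2/77  (sign -1)
sum: t=3:−1/72 t=4:+1/96 = -1/288
3j²(3 4 3; -2 2 0) = Δ·Π!·Σ² = 1/462  (sign +1)
combine: 4πI² = 441·2/77·1/462 = 3/121
take √, sign -1: I = -0.04441841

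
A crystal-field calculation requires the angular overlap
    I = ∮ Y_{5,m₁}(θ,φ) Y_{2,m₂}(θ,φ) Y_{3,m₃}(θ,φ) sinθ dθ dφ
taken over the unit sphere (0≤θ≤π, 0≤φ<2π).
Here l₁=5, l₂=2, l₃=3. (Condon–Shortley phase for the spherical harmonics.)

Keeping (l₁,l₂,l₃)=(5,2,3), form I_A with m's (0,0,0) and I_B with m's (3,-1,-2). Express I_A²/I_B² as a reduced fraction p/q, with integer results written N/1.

Same 5,2,3: normalisation and zero-m 3j drop out of the ratio.
A: Δ: 4! 6! 0! / 11! → 1/2310; sum: t=2:+1/144 = 1/144; 3j²(5 2 3; 0 0 0) = Δ·Π!·Σ² = 10/231  (sign -1)
B: Δ: 4! 6! 0! / 11! → 1/2310; sum: t=1:−1/720 = -1/720; 3j²(5 2 3; 3 -1 -2) = Δ·Π!·Σ² = 8/165  (sign +1)
I_A²/I_B² = (10/231)/(8/165) = 25/28

25/28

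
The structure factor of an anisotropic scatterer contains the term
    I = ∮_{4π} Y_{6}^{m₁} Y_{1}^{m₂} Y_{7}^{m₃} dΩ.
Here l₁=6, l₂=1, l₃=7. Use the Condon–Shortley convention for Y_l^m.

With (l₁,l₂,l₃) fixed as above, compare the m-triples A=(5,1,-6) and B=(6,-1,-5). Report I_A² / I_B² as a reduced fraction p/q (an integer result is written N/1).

78/1

l's match ⇒ only the (l;m) 3-j factors differ between A and B.
A: triangle coeff Δ(6,1,7) = 1/1365; Σ_t [0,0]: t=0:+1/79833600 = 1/79833600; (3j)²=2/35 [(6 1 7; 5 1 -6)], sign=-1
B: triangle coeff Δ(6,1,7) = 1/1365; Σ_t [0,0]: t=0:+1/958003200 = 1/958003200; (3j)²=1/1365 [(6 1 7; 6 -1 -5)], sign=+1
I_A²/I_B² = (2/35)/(1/1365) = 78/1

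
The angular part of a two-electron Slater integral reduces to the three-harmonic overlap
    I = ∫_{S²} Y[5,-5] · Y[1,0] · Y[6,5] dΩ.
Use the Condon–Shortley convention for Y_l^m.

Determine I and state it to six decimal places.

-0.135514

Checks pass: Σm=0; 12 even; l₃=6∈[4,6].
(2·5+1)(2·1+1)(2·6+1) = 429
Δ: 0! 10! 2! / 13! → 1/858
sum: t=0:+1/14400 = 1/14400
3j²(5 1 6; 0 0 0) = Δ·Π!·Σ² = 6/143  (sign +1)
sum: t=0:+1/3628800 = 1/3628800
3j²(5 1 6; -5 0 5) = Δ·Π!·Σ² = 1/78  (sign -1)
combine: 4πI² = 429·6/143·1/78 = 3/13
take √, sign -1: I = -0.13551395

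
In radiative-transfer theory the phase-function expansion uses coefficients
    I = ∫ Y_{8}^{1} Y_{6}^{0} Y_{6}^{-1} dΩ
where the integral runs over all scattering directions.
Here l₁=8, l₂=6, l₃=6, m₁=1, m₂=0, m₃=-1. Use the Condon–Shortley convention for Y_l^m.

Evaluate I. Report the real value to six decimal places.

-0.075007

Checks pass: Σm=0; 20 even; l₃=6∈[2,14].
(2·8+1)(2·6+1)(2·6+1) = 2873
Δ: 8! 8! 4! / 21! → 1/1309458150
sum: t=2:+1/49766400 t=3:−1/3110400 t=4:+1/1327104 t=5:−1/3110400 t=6:+1/49766400 = 1/6635520
3j²(8 6 6; 0 0 0) = Δ·Π!·Σ² = 350/46189  (sign +1)
sum: t=2:+1/24883200 t=3:−1/2488320 t=4:+1/1658880 t=5:−1/6220800 t=6:+1/174182400 = 1/11612160
3j²(8 6 6; 1 0 -1) = Δ·Π!·Σ² = 150/46189  (sign -1)
combine: 4πI² = 2873·350/46189·150/46189 = 52500/742577
take √, sign -1: I = -0.07500738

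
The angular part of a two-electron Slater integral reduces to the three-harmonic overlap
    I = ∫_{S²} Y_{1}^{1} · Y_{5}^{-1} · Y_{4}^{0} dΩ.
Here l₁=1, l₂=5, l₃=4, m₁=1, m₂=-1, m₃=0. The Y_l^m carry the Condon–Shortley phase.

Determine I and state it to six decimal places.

-0.190188

Rules hold: Σm=0, L=10 even, 4≤4≤6.
N = 3·11·9 = 297
Δ = 2!·0!·8!/11! = 1/495
Racah Σ t=1..1: t=1:−1/576 = -1/576
⇒ 3j(1 5 4; 0 0 0)² = 5/99, sgn -1
Racah Σ t=0..0: t=0:+1/1152 = 1/1152
⇒ 3j(1 5 4; 1 -1 0)² = 1/33, sgn +1
4πI² = N·(3j₀)²·(3jₘ)² = 5/11
I = -1·√(0.454545/4π) = -0.19018827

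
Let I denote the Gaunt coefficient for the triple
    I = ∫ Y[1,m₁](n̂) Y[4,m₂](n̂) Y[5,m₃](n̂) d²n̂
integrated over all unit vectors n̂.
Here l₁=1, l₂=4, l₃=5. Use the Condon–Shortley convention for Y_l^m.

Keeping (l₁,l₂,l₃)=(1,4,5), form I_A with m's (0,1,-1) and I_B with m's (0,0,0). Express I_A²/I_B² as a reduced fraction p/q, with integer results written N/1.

Shared (l₁,l₂,l₃)=(1,4,5): N and (l;000)² cancel in I_A²/I_B².
A: Δ = 0!·2!·8!/11! = 1/495; Racah Σ t=0..0: t=0:+1/720 = 1/720; ⇒ 3j(1 4 5; 0 1 -1)² = 8/165, sgn +1
B: Δ = 0!·2!·8!/11! = 1/495; Racah Σ t=0..0: t=0:+1/576 = 1/576; ⇒ 3j(1 4 5; 0 0 0)² = 5/99, sgn -1
I_A²/I_B² = (8/165)/(5/99) = 24/25

24/25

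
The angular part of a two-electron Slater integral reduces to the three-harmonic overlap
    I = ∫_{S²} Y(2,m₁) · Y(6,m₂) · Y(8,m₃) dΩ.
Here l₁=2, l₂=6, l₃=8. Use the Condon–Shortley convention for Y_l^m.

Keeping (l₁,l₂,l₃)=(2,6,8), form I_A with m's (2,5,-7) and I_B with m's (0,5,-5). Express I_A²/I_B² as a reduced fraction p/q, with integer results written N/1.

35/6

l's match ⇒ only the (l;m) 3-j factors differ between A and B.
A: triangle coeff Δ(2,6,8) = 1/30940; Σ_t [0,0]: t=0:+1/958003200 = 1/958003200; (3j)²=3/68 [(2 6 8; 2 5 -7)], sign=-1
B: triangle coeff Δ(2,6,8) = 1/30940; Σ_t [0,0]: t=0:+1/159667200 = 1/159667200; (3j)²=9/1190 [(2 6 8; 0 5 -5)], sign=-1
I_A²/I_B² = (3/68)/(9/1190) = 35/6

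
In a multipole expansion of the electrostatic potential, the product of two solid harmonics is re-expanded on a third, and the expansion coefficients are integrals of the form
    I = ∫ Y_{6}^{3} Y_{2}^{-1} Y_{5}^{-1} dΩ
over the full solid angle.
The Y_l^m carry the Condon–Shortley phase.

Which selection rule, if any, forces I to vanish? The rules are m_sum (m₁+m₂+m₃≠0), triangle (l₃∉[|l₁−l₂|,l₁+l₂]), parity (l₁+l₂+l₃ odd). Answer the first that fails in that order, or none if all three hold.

Σmᵢ = 1  ✗
l₃∈[|l₁−l₂|,l₁+l₂]=[4,8], have l₃=5
Σlᵢ = 13 ⇒ odd

m_sum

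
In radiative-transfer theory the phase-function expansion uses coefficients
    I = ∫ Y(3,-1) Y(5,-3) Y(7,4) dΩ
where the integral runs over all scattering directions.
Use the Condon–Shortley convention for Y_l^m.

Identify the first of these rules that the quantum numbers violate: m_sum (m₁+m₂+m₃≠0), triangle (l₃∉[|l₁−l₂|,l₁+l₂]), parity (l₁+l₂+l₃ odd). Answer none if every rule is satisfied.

parity

Σmᵢ = 0  ✓
l₃∈[|l₁−l₂|,l₁+l₂]=[2,8], have l₃=7  ✓
Σlᵢ = 15 ⇒ odd  ✗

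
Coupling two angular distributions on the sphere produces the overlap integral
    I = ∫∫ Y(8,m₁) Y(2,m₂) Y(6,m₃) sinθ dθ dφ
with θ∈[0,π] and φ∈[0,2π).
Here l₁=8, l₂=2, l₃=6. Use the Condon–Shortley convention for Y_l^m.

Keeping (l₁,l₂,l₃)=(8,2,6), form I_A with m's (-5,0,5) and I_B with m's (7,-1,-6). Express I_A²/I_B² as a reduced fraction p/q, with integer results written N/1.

18/35

Shared (l₁,l₂,l₃)=(8,2,6): N and (l;000)² cancel in I_A²/I_B².
A: Δ = 4!·12!·0!/17! = 1/30940; Racah Σ t=2..2: t=2:+1/159667200 = 1/159667200; ⇒ 3j(8 2 6; -5 0 5)² = 9/1190, sgn -1
B: Δ = 4!·12!·0!/17! = 1/30940; Racah Σ t=1..1: t=1:−1/2874009600 = -1/2874009600; ⇒ 3j(8 2 6; 7 -1 -6)² = 1/68, sgn -1
I_A²/I_B² = (9/1190)/(1/68) = 18/35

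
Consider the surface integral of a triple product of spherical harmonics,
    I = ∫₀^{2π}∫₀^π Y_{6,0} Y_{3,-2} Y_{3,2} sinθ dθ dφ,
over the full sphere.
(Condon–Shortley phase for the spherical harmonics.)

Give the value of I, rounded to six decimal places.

0.071126

m-sum 0 ✓  L=12 even ✓  3≤3≤9 ✓
Π(2lᵢ+1) = 13×7×7 = 637
triangle coeff Δ(6,3,3) = 1/12012
Σ_t [3,3]: t=3:−1/1296 = -1/1296
(3j)²=100/3003 [(6 3 3; 0 0 0)], sign=+1
Σ_t [1,1]: t=1:−1/14400 = -1/14400
(3j)²=3/1001 [(6 3 3; 0 -2 2)], sign=+1
⇒ 4πI² = 100/1573
I = (+1)√(100/1573/(4π)) = 0.07112638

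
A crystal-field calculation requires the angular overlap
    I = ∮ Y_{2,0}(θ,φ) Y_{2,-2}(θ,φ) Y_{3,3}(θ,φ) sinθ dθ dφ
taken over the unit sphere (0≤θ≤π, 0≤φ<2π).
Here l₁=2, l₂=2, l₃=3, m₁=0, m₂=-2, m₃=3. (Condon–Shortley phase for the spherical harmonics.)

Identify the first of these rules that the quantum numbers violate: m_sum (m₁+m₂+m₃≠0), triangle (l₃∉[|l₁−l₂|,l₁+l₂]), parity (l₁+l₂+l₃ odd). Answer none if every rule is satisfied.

azimuthal sum: 0 − 2 + 3 = 1  ✗
0 ≤ 3 ≤ 4 (triangle on l)
L = 2 + 2 + 3 = 7 (odd)

m_sum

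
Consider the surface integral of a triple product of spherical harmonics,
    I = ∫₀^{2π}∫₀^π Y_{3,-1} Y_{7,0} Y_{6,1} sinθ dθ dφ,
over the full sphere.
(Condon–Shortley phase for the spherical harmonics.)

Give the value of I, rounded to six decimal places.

0.006417

Checks pass: Σm=0; 16 even; l₃=6∈[4,10].
(2·3+1)(2·7+1)(2·6+1) = 1365
Δ: 4! 2! 10! / 17! → 1/2042040
sum: t=1:−1/207360 t=2:+1/57600 t=3:−1/207360 = 1/129600
3j²(3 7 6; 0 0 0) = Δ·Π!·Σ² = 168/12155  (sign +1)
sum: t=2:+1/115200 t=3:−1/103680 t=4:+1/1451520 = -1/3628800
3j²(3 7 6; -1 0 1) = Δ·Π!·Σ² = 1/36465  (sign +1)
combine: 4πI² = 1365·168/12155·1/36465 = 1176/2272985
take √, sign +1: I = 0.00641653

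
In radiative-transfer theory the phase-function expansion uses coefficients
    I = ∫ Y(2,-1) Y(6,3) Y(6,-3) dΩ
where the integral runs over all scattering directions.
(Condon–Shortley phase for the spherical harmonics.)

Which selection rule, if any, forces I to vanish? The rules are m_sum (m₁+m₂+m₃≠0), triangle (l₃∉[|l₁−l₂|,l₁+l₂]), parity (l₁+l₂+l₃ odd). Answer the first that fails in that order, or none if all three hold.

m₁+m₂+m₃ = -1 + 3 − 3 = -1  ✗
triangle: |2−6|=4 ≤ l₃=6 ≤ 2+6=8
parity: l₁+l₂+l₃ = 14 is even

m_sum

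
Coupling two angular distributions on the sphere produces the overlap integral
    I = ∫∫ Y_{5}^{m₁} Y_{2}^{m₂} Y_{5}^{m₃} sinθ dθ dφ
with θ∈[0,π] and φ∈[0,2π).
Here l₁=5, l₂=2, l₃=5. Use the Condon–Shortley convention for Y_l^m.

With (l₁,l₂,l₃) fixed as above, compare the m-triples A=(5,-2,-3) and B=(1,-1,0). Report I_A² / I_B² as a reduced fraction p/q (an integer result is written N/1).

Shared (l₁,l₂,l₃)=(5,2,5): N and (l;000)² cancel in I_A²/I_B².
A: Δ = 2!·8!·2!/13! = 1/38610; Racah Σ t=0..0: t=0:+1/161280 = 1/161280; ⇒ 3j(5 2 5; 5 -2 -3)² = 1/143, sgn +1
B: Δ = 2!·8!·2!/13! = 1/38610; Racah Σ t=0..1: t=0:+1/1152 t=1:−1/1440 = 1/5760; ⇒ 3j(5 2 5; 1 -1 0)² = 1/858, sgn -1
I_A²/I_B² = (1/143)/(1/858) = 6/1

6/1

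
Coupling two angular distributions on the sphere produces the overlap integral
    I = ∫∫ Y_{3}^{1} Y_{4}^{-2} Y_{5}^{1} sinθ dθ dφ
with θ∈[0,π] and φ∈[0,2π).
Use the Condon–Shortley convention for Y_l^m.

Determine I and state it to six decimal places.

Checks pass: Σm=0; 12 even; l₃=5∈[1,7].
(2·3+1)(2·4+1)(2·5+1) = 693
Δ: 2! 4! 6! / 13! → 1/180180
sum: t=0:+1/576 t=1:−1/144 t=2:+1/576 = -1/288
3j²(3 4 5; 0 0 0) = Δ·Π!·Σ² = 20/1001  (sign +1)
sum: t=0:+1/384 t=1:−1/720 t=2:+1/34560 = 43/34560
3j²(3 4 5; 1 -2 1) = Δ·Π!·Σ² = 1849/180180  (sign +1)
combine: 4πI² = 693·20/1001·1849/180180 = 1849/13013
take √, sign +1: I = 0.10633465

0.106335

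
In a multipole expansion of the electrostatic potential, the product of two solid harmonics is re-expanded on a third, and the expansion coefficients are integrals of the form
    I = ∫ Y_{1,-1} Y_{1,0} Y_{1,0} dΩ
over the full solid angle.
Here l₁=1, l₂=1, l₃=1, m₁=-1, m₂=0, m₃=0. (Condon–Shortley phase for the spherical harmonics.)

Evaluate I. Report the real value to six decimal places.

0.000000

-1 + 0 + 0 = -1 ≠ 0: azimuthal integral kills it; I = 0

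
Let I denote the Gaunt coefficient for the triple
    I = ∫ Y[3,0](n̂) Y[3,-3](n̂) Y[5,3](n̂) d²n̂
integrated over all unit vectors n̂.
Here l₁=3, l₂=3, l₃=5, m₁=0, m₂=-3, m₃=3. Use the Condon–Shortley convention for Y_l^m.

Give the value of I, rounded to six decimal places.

L=11 odd ⇒ parity kills the (l;000) factor ⇒ I = 0

0.000000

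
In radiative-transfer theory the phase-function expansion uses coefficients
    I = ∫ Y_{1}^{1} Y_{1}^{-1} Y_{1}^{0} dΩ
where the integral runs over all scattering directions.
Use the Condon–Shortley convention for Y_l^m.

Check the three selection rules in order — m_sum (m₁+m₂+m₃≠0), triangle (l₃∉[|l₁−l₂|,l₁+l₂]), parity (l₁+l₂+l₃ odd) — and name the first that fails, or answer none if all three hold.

azimuthal sum: 1 − 1 + 0 = 0  ✓
0 ≤ 1 ≤ 2 (triangle on l)  ✓
L = 1 + 1 + 1 = 3 (odd)  ✗

parity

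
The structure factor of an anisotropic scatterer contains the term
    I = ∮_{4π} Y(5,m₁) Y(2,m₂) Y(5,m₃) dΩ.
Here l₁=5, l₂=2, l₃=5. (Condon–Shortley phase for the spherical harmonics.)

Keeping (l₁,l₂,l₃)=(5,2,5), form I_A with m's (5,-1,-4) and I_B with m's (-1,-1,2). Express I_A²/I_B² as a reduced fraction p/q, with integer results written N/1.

45/14

l's match ⇒ only the (l;m) 3-j factors differ between A and B.
A: triangle coeff Δ(5,2,5) = 1/38610; Σ_t [0,0]: t=0:+1/80640 = 1/80640; (3j)²=9/286 [(5 2 5; 5 -1 -4)], sign=-1
B: triangle coeff Δ(5,2,5) = 1/38610; Σ_t [0,1]: t=0:+1/2880 t=1:−1/1440 = -1/2880; (3j)²=7/715 [(5 2 5; -1 -1 2)], sign=+1
I_A²/I_B² = (9/286)/(7/715) = 45/14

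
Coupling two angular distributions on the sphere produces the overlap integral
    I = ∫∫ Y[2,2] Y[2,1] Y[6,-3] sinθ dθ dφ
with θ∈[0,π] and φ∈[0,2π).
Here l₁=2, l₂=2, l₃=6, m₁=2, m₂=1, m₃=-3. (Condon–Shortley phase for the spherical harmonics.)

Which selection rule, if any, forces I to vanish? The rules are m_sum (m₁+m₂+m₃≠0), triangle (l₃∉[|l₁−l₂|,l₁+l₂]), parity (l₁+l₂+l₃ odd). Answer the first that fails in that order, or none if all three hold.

triangle

Σmᵢ = 0  ✓
l₃∈[|l₁−l₂|,l₁+l₂]=[0,4], have l₃=6  ✗
Σlᵢ = 10 ⇒ even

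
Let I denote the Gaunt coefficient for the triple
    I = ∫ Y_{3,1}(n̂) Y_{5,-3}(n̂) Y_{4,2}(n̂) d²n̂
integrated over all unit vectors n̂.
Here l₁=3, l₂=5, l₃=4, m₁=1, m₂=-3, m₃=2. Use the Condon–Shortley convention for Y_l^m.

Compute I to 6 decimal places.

-0.144236

m-sum 0 ✓  L=12 even ✓  2≤4≤8 ✓
Π(2lᵢ+1) = 7×11×9 = 693
triangle coeff Δ(3,5,4) = 1/180180
Σ_t [1,3]: t=1:−1/576 t=2:+1/144 t=3:−1/576 = 1/288
(3j)²=20/1001 [(3 5 4; 0 0 0)], sign=+1
Σ_t [0,2]: t=0:+1/2304 t=1:−1/720 t=2:+1/5760 = -1/1280
(3j)²=27/1430 [(3 5 4; 1 -3 2)], sign=-1
⇒ 4πI² = 486/1859
I = (-1)√(486/1859/(4π)) = -0.14423595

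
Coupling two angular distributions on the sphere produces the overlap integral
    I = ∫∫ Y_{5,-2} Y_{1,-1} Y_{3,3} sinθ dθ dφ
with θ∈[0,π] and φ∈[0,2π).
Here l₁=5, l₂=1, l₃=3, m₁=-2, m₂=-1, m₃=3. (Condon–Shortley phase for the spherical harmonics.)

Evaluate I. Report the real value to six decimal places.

0.000000

|5−1|≤3≤5+1 violated ⇒ I = 0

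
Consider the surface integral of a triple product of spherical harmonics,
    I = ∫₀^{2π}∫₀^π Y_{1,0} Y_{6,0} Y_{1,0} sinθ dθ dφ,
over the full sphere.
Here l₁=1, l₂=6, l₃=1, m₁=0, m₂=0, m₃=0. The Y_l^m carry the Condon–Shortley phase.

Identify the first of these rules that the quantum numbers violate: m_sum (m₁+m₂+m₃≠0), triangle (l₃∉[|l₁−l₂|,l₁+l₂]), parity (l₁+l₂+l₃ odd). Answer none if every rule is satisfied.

Σmᵢ = 0  ✓
l₃∈[|l₁−l₂|,l₁+l₂]=[5,7], have l₃=1  ✗
Σlᵢ = 8 ⇒ even

triangle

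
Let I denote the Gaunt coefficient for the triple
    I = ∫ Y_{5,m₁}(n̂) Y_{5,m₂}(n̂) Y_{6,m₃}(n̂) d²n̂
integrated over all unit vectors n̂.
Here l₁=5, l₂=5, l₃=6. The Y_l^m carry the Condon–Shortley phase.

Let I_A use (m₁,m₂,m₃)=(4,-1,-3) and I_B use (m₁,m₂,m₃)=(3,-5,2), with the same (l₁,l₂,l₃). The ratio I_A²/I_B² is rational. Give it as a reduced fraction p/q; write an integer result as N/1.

Shared (l₁,l₂,l₃)=(5,5,6): N and (l;000)² cancel in I_A²/I_B².
A: Δ = 4!·6!·6!/17! = 1/28588560; Racah Σ t=0..1: t=0:+1/138240 t=1:−1/155520 = 1/1244160; ⇒ 3j(5 5 6; 4 -1 -3)² = 3/9724, sgn -1
B: Δ = 4!·6!·6!/17! = 1/28588560; Racah Σ t=0..0: t=0:+1/829440 = 1/829440; ⇒ 3j(5 5 6; 3 -5 2)² = 35/2431, sgn +1
I_A²/I_B² = (3/9724)/(35/2431) = 3/140

3/140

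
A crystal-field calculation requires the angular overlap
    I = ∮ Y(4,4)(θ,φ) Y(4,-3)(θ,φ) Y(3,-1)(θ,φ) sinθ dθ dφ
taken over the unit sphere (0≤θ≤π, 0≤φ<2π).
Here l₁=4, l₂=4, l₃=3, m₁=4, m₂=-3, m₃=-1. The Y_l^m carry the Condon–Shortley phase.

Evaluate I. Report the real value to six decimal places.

0.000000

L=11 odd ⇒ parity kills the (l;000) factor ⇒ I = 0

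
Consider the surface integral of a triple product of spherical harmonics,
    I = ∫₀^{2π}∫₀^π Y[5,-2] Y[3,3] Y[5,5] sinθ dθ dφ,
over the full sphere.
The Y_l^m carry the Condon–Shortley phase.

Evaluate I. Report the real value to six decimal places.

Σmᵢ = 6 ≠ 0, so the φ-integral vanishes; I = 0

0.000000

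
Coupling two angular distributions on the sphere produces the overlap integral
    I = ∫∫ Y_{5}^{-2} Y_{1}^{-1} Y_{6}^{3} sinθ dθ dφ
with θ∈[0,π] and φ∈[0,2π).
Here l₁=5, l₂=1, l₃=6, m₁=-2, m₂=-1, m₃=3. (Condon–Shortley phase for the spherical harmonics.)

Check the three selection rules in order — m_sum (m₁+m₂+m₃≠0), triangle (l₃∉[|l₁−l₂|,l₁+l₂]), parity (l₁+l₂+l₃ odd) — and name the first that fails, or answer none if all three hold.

azimuthal sum: -2 − 1 + 3 = 0  ✓
4 ≤ 6 ≤ 6 (triangle on l)  ✓
L = 5 + 1 + 6 = 12 (even)  ✓

none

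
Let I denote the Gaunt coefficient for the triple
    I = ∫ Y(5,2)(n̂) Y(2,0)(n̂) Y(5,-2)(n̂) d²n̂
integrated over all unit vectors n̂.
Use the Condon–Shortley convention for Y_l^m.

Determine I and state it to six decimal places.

Rules hold: Σm=0, L=12 even, 3≤5≤7.
N = 11·5·11 = 605
Δ = 2!·8!·2!/13! = 1/38610
Racah Σ t=0..2: t=0:+1/2880 t=1:−1/576 t=2:+1/2880 = -1/960
⇒ 3j(5 2 5; 0 0 0)² = 10/429, sgn +1
Racah Σ t=0..2: t=0:+1/2880 t=1:−1/1440 t=2:+1/20160 = -1/3360
⇒ 3j(5 2 5; 2 0 -2)² = 6/715, sgn +1
4πI² = N·(3j₀)²·(3jₘ)² = 20/169
I = +1·√(0.118343/4π) = 0.09704356

0.097044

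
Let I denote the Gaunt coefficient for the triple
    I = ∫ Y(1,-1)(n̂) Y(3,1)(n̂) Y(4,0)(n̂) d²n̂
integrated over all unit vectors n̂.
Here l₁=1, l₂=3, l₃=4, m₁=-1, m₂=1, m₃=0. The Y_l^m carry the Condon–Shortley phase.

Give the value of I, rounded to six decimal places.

0.150786

Rules hold: Σm=0, L=8 even, 2≤4≤4.
N = 3·7·9 = 189
Δ = 0!·2!·6!/9! = 1/252
Racah Σ t=0..0: t=0:+1/36 = 1/36
⇒ 3j(1 3 4; 0 0 0)² = 4/63, sgn +1
Racah Σ t=0..0: t=0:+1/96 = 1/96
⇒ 3j(1 3 4; -1 1 0)² = 1/42, sgn +1
4πI² = N·(3j₀)²·(3jₘ)² = 2/7
I = +1·√(0.285714/4π) = 0.15078601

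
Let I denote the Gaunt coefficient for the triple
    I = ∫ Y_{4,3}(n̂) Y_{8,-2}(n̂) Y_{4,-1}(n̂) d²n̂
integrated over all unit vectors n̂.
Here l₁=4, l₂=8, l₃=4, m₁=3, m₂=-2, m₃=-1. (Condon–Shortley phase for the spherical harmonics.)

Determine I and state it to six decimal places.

m-sum 0 ✓  L=16 even ✓  4≤4≤12 ✓
Π(2lᵢ+1) = 9×17×9 = 1377
triangle coeff Δ(4,8,4) = 1/218790
Σ_t [4,4]: t=4:+1/331776 = 1/331776
(3j)²=490/21879 [(4 8 4; 0 0 0)], sign=+1
Σ_t [1,1]: t=1:−1/3628800 = -1/3628800
(3j)²=8/2431 [(4 8 4; 3 -2 -1)], sign=+1
⇒ 4πI² = 35280/347633
I = (+1)√(35280/347633/(4π)) = 0.08986671

0.089867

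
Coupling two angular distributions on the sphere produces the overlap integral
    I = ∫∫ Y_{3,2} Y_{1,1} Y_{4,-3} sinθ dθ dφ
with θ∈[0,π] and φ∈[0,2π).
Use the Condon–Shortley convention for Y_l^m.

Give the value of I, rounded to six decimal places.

-0.282095

Rules hold: Σm=0, L=8 even, 2≤4≤4.
N = 7·3·9 = 189
Δ = 0!·6!·2!/9! = 1/252
Racah Σ t=0..0: t=0:+1/36 = 1/36
⇒ 3j(3 1 4; 0 0 0)² = 4/63, sgn +1
Racah Σ t=0..0: t=0:+1/240 = 1/240
⇒ 3j(3 1 4; 2 1 -3)² = 1/12, sgn -1
4πI² = N·(3j₀)²·(3jₘ)² = 1/1
I = -1·√(1/4π) = -0.28209479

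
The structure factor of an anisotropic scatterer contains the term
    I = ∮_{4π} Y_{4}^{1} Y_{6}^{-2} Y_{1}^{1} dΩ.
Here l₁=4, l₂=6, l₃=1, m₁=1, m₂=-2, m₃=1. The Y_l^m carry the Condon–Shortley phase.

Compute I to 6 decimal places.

0.000000

|4−6|≤1≤4+6 violated ⇒ I = 0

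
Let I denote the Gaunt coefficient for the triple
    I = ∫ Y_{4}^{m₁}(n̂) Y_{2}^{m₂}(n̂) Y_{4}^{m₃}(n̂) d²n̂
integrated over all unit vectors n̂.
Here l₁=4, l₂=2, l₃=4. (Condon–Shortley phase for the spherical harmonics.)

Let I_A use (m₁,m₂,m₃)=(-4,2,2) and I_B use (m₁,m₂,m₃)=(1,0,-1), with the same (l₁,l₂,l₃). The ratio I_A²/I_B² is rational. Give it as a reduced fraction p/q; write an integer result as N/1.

Shared (l₁,l₂,l₃)=(4,2,4): N and (l;000)² cancel in I_A²/I_B².
A: Δ = 2!·6!·2!/11! = 1/13860; Racah Σ t=2..2: t=2:+1/2880 = 1/2880; ⇒ 3j(4 2 4; -4 2 2)² = 2/165, sgn +1
B: Δ = 2!·6!·2!/11! = 1/13860; Racah Σ t=0..2: t=0:+1/144 t=1:−1/48 t=2:+1/480 = -17/1440; ⇒ 3j(4 2 4; 1 0 -1)² = 289/13860, sgn +1
I_A²/I_B² = (2/165)/(289/13860) = 168/289

168/289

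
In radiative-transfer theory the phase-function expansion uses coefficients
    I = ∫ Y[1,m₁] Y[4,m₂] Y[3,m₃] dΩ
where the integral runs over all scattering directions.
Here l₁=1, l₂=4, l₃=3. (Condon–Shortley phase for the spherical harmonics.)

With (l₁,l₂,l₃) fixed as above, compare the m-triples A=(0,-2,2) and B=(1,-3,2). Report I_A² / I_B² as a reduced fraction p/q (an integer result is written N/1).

Shared (l₁,l₂,l₃)=(1,4,3): N and (l;000)² cancel in I_A²/I_B².
A: Δ = 2!·0!·6!/9! = 1/252; Racah Σ t=1..1: t=1:−1/120 = -1/120; ⇒ 3j(1 4 3; 0 -2 2)² = 1/21, sgn +1
B: Δ = 2!·0!·6!/9! = 1/252; Racah Σ t=0..0: t=0:+1/240 = 1/240; ⇒ 3j(1 4 3; 1 -3 2)² = 1/12, sgn -1
I_A²/I_B² = (1/21)/(1/12) = 4/7

4/7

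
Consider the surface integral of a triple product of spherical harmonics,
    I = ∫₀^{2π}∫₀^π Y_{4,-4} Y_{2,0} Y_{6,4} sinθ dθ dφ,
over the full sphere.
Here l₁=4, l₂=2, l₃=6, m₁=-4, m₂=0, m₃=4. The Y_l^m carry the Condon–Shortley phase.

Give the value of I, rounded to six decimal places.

m-sum 0 ✓  L=12 even ✓  2≤6≤6 ✓
Π(2lᵢ+1) = 9×5×13 = 585
triangle coeff Δ(4,2,6) = 1/6435
Σ_t [0,0]: t=0:+1/2304 = 1/2304
(3j)²=5/143 [(4 2 6; 0 0 0)], sign=+1
Σ_t [0,0]: t=0:+1/161280 = 1/161280
(3j)²=1/143 [(4 2 6; -4 0 4)], sign=+1
⇒ 4πI² = 225/1573
I = (+1)√(225/1573/(4π)) = 0.10668957

0.106690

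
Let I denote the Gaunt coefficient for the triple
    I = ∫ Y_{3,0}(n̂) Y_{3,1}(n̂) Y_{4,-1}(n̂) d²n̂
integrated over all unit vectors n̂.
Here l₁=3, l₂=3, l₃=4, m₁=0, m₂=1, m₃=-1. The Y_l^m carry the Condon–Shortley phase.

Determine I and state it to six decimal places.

-0.099323

m-sum 0 ✓  L=10 even ✓  0≤4≤6 ✓
Π(2lᵢ+1) = 7×7×9 = 441
triangle coeff Δ(3,3,4) = 1/34650
Σ_t [0,2]: t=0:+1/72 t=1:−1/16 t=2:+1/72 = -5/144
(3j)²=2/77 [(3 3 4; 0 0 0)], sign=-1
Σ_t [0,2]: t=0:+1/288 t=1:−1/24 t=2:+1/48 = -5/288
(3j)²=5/462 [(3 3 4; 0 1 -1)], sign=+1
⇒ 4πI² = 15/121
I = (-1)√(15/121/(4π)) = -0.09932258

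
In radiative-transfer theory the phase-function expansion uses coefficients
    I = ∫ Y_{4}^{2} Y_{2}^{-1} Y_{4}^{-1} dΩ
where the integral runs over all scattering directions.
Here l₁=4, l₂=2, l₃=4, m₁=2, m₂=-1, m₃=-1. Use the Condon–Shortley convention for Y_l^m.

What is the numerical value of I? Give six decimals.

Checks pass: Σm=0; 10 even; l₃=4∈[2,6].
(2·4+1)(2·2+1)(2·4+1) = 405
Δ: 2! 6! 2! / 11! → 1/13860
sum: t=0:+1/192 t=1:−1/36 t=2:+1/192 = -5/288
3j²(4 2 4; 0 0 0) = Δ·Π!·Σ² = 20/693  (sign -1)
sum: t=0:+1/96 t=1:−1/240 = 1/160
3j²(4 2 4; 2 -1 -1) = Δ·Π!·Σ² = 27/1540  (sign -1)
combine: 4πI² = 405·20/693·27/1540 = 1215/5929
take √, sign +1: I = 0.12770047

0.127700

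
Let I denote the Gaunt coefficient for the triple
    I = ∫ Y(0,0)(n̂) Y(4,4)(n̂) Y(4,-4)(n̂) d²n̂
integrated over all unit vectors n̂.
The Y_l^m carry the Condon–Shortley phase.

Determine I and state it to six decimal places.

m-sum 0 ✓  L=8 even ✓  4≤4≤4 ✓
Π(2lᵢ+1) = 1×9×9 = 81
triangle coeff Δ(0,4,4) = 1/9
Σ_t [0,0]: t=0:+1/576 = 1/576
(3j)²=1/9 [(0 4 4; 0 0 0)], sign=+1
Σ_t [0,0]: t=0:+1/40320 = 1/40320
(3j)²=1/9 [(0 4 4; 0 4 -4)], sign=+1
⇒ 4πI² = 1/1
I = (+1)√(1/1/(4π)) = 0.28209479

0.282095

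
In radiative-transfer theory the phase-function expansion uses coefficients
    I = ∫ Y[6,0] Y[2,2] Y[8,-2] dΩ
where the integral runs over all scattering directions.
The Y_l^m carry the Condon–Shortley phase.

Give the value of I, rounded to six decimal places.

m-sum 0 ✓  L=16 even ✓  4≤8≤8 ✓
Π(2lᵢ+1) = 13×5×17 = 1105
triangle coeff Δ(6,2,8) = 1/30940
Σ_t [0,0]: t=0:+1/2073600 = 1/2073600
(3j)²=28/1105 [(6 2 8; 0 0 0)], sign=+1
Σ_t [0,0]: t=0:+1/12441600 = 1/12441600
(3j)²=3/442 [(6 2 8; 0 2 -2)], sign=+1
⇒ 4πI² = 42/221
I = (+1)√(42/221/(4π)) = 0.12297691

0.122977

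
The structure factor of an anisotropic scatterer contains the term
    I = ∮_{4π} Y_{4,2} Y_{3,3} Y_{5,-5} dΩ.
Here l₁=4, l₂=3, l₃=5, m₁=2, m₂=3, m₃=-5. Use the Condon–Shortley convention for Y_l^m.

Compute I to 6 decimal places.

Checks pass: Σm=0; 12 even; l₃=5∈[1,7].
(2·4+1)(2·3+1)(2·5+1) = 693
Δ: 2! 6! 4! / 13! → 1/180180
sum: t=0:+1/576 t=1:−1/144 t=2:+1/576 = -1/288
3j²(4 3 5; 0 0 0) = Δ·Π!·Σ² = 20/1001  (sign +1)
sum: t=2:+1/34560 = 1/34560
3j²(4 3 5; 2 3 -5) = Δ·Π!·Σ² = 5/286  (sign +1)
combine: 4πI² = 693·20/1001·5/286 = 450/1859
take √, sign +1: I = 0.13879110

0.138791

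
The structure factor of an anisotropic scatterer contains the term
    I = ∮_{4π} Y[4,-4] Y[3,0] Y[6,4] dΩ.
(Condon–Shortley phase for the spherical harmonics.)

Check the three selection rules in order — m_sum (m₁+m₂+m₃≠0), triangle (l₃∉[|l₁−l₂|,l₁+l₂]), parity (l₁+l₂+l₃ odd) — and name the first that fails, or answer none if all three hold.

parity

Σmᵢ = 0  ✓
l₃∈[|l₁−l₂|,l₁+l₂]=[1,7], have l₃=6  ✓
Σlᵢ = 13 ⇒ odd  ✗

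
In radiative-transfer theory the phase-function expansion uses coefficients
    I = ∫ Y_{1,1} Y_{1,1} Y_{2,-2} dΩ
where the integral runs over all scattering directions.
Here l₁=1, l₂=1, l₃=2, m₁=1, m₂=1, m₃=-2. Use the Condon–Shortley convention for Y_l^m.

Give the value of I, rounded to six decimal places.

0.309019

m-sum 0 ✓  L=4 even ✓  0≤2≤2 ✓
Π(2lᵢ+1) = 3×3×5 = 45
triangle coeff Δ(1,1,2) = 1/30
Σ_t [0,0]: t=0:+1/1 = 1/1
(3j)²=2/15 [(1 1 2; 0 0 0)], sign=+1
Σ_t [0,0]: t=0:+1/4 = 1/4
(3j)²=1/5 [(1 1 2; 1 1 -2)], sign=+1
⇒ 4πI² = 6/5
I = (+1)√(6/5/(4π)) = 0.30901936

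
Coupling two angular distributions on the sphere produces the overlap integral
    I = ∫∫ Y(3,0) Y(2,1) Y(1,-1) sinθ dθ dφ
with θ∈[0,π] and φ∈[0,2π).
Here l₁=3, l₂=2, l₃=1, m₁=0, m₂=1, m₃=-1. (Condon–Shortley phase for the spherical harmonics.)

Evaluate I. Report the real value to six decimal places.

0.143048

Checks pass: Σm=0; 6 even; l₃=1∈[1,5].
(2·3+1)(2·2+1)(2·1+1) = 105
Δ: 4! 2! 0! / 7! → 1/105
sum: t=2:+1/4 = 1/4
3j²(3 2 1; 0 0 0) = Δ·Π!·Σ² = 3/35  (sign -1)
sum: t=3:−1/12 = -1/12
3j²(3 2 1; 0 1 -1) = Δ·Π!·Σ² = 1/35  (sign -1)
combine: 4πI² = 105·3/35·1/35 = 9/35
take √, sign +1: I = 0.14304817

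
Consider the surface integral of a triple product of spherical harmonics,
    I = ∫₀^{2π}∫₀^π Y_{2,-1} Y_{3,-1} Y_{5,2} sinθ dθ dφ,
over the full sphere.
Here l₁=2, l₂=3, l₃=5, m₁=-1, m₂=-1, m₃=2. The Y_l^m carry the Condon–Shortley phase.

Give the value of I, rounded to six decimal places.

m-sum 0 ✓  L=10 even ✓  1≤5≤5 ✓
Π(2lᵢ+1) = 5×7×11 = 385
triangle coeff Δ(2,3,5) = 1/2310
Σ_t [0,0]: t=0:+1/144 = 1/144
(3j)²=10/231 [(2 3 5; 0 0 0)], sign=-1
Σ_t [0,0]: t=0:+1/288 = 1/288
(3j)²=1/22 [(2 3 5; -1 -1 2)], sign=-1
⇒ 4πI² = 25/33
I = (+1)√(25/33/(4π)) = 0.24553200

0.245532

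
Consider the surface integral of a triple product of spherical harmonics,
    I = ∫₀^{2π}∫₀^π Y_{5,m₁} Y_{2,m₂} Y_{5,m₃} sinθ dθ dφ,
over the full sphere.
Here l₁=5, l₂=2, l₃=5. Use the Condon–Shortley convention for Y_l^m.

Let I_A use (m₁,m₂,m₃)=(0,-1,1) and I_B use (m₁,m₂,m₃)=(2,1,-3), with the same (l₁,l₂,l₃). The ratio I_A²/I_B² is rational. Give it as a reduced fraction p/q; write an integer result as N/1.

1/20

Shared (l₁,l₂,l₃)=(5,2,5): N and (l;000)² cancel in I_A²/I_B².
A: Δ = 2!·8!·2!/13! = 1/38610; Racah Σ t=0..1: t=0:+1/1440 t=1:−1/1152 = -1/5760; ⇒ 3j(5 2 5; 0 -1 1)² = 1/858, sgn -1
B: Δ = 2!·8!·2!/13! = 1/38610; Racah Σ t=1..2: t=1:−1/2880 t=2:+1/10080 = -1/4032; ⇒ 3j(5 2 5; 2 1 -3)² = 10/429, sgn -1
I_A²/I_B² = (1/858)/(10/429) = 1/20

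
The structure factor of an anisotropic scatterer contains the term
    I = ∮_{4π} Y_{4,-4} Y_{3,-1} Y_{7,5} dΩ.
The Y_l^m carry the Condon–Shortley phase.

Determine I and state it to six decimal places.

-0.149912

Checks pass: Σm=0; 14 even; l₃=7∈[1,7].
(2·4+1)(2·3+1)(2·7+1) = 945
Δ: 0! 8! 6! / 15! → 1/45045
sum: t=0:+1/20736 = 1/20736
3j²(4 3 7; 0 0 0) = Δ·Π!·Σ² = 35/1287  (sign -1)
sum: t=0:+1/1935360 = 1/1935360
3j²(4 3 7; -4 -1 5) = Δ·Π!·Σ² = 1/91  (sign +1)
combine: 4πI² = 945·35/1287·1/91 = 525/1859
take √, sign -1: I = -0.14991153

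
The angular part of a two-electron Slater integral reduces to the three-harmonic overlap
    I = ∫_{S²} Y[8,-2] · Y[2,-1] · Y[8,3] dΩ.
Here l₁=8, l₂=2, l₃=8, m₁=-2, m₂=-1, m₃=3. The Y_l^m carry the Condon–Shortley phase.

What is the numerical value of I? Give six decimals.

m-sum 0 ✓  L=18 even ✓  6≤8≤10 ✓
Π(2lᵢ+1) = 17×5×17 = 1445
triangle coeff Δ(8,2,8) = 1/348840
Σ_t [0,2]: t=0:+1/116121600 t=1:−1/25401600 t=2:+1/116121600 = -1/45158400
(3j)²=24/1615 [(8 2 8; 0 0 0)], sign=-1
Σ_t [0,1]: t=0:+1/174182400 t=1:−1/87091200 = -1/174182400
(3j)²=55/7752 [(8 2 8; -2 -1 3)], sign=+1
⇒ 4πI² = 55/361
I = (-1)√(55/361/(4π)) = -0.11010900

-0.110109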